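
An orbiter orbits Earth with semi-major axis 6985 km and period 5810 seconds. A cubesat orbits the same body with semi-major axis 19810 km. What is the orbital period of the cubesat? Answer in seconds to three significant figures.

Kepler's third law: T² ∝ a³, so T₂ = T₁ (a₂/a₁)^(3/2).
a₂/a₁ = 2.836, (a₂/a₁)^(3/2) = 4.776.
T₂ = 5810 × 4.776 = 27750 seconds.

T₂ ≈ 27700 seconds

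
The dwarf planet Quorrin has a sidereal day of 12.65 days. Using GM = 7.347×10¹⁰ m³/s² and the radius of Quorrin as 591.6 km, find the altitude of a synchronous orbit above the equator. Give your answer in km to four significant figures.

T = 12.65 days = 1.093×10⁶ s.
A synchronous orbit has period T, so by Kepler's third law a = (μT²/4π²)^(1/3).
μT²/4π² = 7.347×10¹⁰ × (1.093×10⁶)² / 39.48 = 2.223×10²¹ m³.
a = 1.305×10⁷ m = 13051 km.
Altitude h = a − R = 13051 − 591.6 = 12460 km.

h_sync ≈ 12460 km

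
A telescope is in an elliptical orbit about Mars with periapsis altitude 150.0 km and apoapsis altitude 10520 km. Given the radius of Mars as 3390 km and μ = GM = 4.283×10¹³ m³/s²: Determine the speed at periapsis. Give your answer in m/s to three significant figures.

r_p = 3390 + 150.0 = 3540.0 km = 3.5400×10⁶ m.
r_a = 3390 + 10520 = 13910 km = 1.3910×10⁷ m.
Semi-major axis a = (r_p + r_a)/2 = 8725.0 km = 8.725×10⁶ m.
Vis-viva: v² = μ(2/r − 1/a) = 4.283×10¹³ × (5.650×10⁻⁷ − 1.146×10⁻⁷) = 1.929×10⁷ m²/s².
v = 4392 m/s.

v ≈ 4390 m/s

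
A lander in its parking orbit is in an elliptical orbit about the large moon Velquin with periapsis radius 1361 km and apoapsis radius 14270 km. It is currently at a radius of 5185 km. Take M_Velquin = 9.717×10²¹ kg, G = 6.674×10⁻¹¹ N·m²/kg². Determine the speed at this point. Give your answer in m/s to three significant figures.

v ≈ 409 m/s

μ = GM = 6.674×10⁻¹¹ × 9.717×10²¹ = 6.485×10¹¹ m³/s².
Semi-major axis a = (r_p + r_a)/2 = 7815.5 km = 7.816×10⁶ m.
Vis-viva: v² = μ(2/r − 1/a) = 6.485×10¹¹ × (3.857×10⁻⁷ − 1.280×10⁻⁷) = 1.672×10⁵ m²/s².
v = 408.9 m/s.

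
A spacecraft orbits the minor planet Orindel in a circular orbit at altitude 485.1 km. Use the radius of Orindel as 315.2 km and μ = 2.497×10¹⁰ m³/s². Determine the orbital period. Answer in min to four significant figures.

r = 315.2 + 485.1 = 800.30 km = 8.0030×10⁵ m.
Kepler's third law: T = 2π√(r³/μ) = 2π√((8.003×10⁵)³ / 2.497×10¹⁰).
r³/μ = 2.053×10⁷ s², so T = 2π × 4.531×10³ = 2.847×10⁴ s.
Converting: 2.847×10⁴ s ÷ 60.00 = 474.5 min.

T ≈ 474.5 min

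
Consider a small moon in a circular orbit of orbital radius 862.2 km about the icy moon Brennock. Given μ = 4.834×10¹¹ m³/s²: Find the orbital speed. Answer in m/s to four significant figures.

v ≈ 748.8 m/s

r = 862.2 km = 8.622×10⁵ m.
For a circular orbit v = √(μ/r) = √(4.834×10¹¹ / 8.622×10⁵) = √(5.607×10⁵) = 748.8 m/s.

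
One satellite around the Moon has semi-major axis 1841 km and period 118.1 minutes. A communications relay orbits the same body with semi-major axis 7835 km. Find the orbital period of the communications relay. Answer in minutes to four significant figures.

T₂ ≈ 1037 minutes

Kepler's third law: T² ∝ a³, so T₂ = T₁ (a₂/a₁)^(3/2).
a₂/a₁ = 4.256, (a₂/a₁)^(3/2) = 8.780.
T₂ = 118.1 × 8.780 = 1037 minutes.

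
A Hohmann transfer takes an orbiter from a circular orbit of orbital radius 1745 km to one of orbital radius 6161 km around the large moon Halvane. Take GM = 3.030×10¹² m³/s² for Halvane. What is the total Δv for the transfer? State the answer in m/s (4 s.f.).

r₁ = 1745 km = 1.745×10⁶ m.
r₂ = 6161 km = 6.161×10⁶ m.
Transfer ellipse a_t = (r₁ + r₂)/2 = 3.953×10⁶ m.
At r₁: circular v_c1 = √(μ/r₁) = 1318 m/s; transfer-periapsis v_p = √[μ(2/r₁ − 1/a_t)] = 1645 m/s.
Δv₁ = v_p − v_c1 = 327.4 m/s.
At r₂: circular v_c2 = √(μ/r₂) = 701.3 m/s; transfer-apoapsis v_a = √[μ(2/r₂ − 1/a_t)] = 465.9 m/s.
Δv₂ = v_c2 − v_a = 235.3 m/s.
Total Δv = Δv₁ + Δv₂ = 562.7 m/s.

Δv_total ≈ 562.7 m/s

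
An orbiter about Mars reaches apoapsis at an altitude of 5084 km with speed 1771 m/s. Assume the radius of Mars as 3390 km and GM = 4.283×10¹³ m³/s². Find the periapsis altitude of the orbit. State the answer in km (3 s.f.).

periapsis altitude ≈ 422 km

r_a = 3390 + 5084 = 8474.0 km = 8.474×10⁶ m.
Specific energy ε = v²/2 − μ/r = -3.486×10⁶ J/kg, so a = −μ/(2ε) = 6.143×10⁶ m.
The apsides satisfy r_p + r_a = 2a, so the periapsis radius is 2a − r_a = 3.812×10⁶ m = 3812.1 km.
Periapsis altitude = 3812.1 − 3390 = 422.07 km.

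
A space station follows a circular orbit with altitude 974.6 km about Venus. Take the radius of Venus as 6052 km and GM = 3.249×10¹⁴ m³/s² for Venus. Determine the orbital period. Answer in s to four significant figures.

T ≈ 6493 s

r = 6052 + 974.6 = 7026.6 km = 7.0266×10⁶ m.
Kepler's third law: T = 2π√(r³/μ) = 2π√((7.027×10⁶)³ / 3.249×10¹⁴).
r³/μ = 1.068×10⁶ s², so T = 2π × 1.033×10³ = 6.493×10³ s.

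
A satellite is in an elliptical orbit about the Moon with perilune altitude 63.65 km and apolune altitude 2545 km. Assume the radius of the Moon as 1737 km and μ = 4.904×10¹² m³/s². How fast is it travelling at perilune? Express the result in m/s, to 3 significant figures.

r_p = 1737 + 63.65 = 1800.7 km = 1.8006×10⁶ m.
r_a = 1737 + 2545 = 4282.0 km = 4.2820×10⁶ m.
Semi-major axis a = (r_p + r_a)/2 = 3041.3 km = 3.041×10⁶ m.
Vis-viva: v² = μ(2/r − 1/a) = 4.904×10¹² × (1.111×10⁻⁶ − 3.288×10⁻⁷) = 3.834×10⁶ m²/s².
v = 1958 m/s.

v ≈ 1960 m/s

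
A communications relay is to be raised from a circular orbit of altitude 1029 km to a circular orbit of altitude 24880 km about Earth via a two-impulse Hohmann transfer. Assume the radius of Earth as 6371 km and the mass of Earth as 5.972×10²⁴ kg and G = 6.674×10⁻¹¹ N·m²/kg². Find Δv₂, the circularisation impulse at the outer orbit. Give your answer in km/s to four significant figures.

Δv ≈ 1.361 km/s

μ = GM = 6.674×10⁻¹¹ × 5.972×10²⁴ = 3.986×10¹⁴ m³/s².
r₁ = 6371 + 1029 = 7400.0 km = 7.4000×10⁶ m.
r₂ = 6371 + 24880 = 31251 km = 3.1251×10⁷ m.
Transfer ellipse a_t = (r₁ + r₂)/2 = 1.933×10⁷ m.
At r₁: circular v_c1 = √(μ/r₁) = 7339 m/s; transfer-perigee v_p = √[μ(2/r₁ − 1/a_t)] = 9333 m/s.
At r₂: circular v_c2 = √(μ/r₂) = 3571 m/s; transfer-apogee v_a = √[μ(2/r₂ − 1/a_t)] = 2210 m/s.
Δv₂ = v_c2 − v_a = 1361 m/s.
= 1.361 km/s.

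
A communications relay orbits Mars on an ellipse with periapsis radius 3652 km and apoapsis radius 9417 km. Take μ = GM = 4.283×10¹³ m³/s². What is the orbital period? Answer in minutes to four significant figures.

Semi-major axis a = (r_p + r_a)/2 = (3652.0 + 9417.0)/2 = 6534.5 km = 6.534×10⁶ m.
By Kepler's third law T = 2π√(a³/μ) = 2π × 2.552×10³ = 1.604×10⁴ s.
= 267.3 minutes.

T ≈ 267.3 minutes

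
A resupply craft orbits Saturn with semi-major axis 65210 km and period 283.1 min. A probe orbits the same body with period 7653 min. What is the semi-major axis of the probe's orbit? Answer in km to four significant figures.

a₂ ≈ 5.874×10⁵ km

Kepler's third law: a³ ∝ T², so a₂ = a₁ (T₂/T₁)^(2/3).
T₂/T₁ = 27.03, (T₂/T₁)^(2/3) = 9.007.
a₂ = 65210 × 9.007 = 5.874×10⁵ km.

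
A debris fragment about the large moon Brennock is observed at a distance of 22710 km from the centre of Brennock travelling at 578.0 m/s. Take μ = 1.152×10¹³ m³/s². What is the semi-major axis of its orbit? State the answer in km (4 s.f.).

r = 2.271×10⁷ m.
Specific orbital energy ε = v²/2 − μ/r = (578.0)²/2 − 1.152×10¹³/2.271×10⁷ = -3.402×10⁵ J/kg.
Since ε = −μ/(2a), a = −μ/(2ε) = 1.693×10⁷ m = 16930 km.

a ≈ 16930 km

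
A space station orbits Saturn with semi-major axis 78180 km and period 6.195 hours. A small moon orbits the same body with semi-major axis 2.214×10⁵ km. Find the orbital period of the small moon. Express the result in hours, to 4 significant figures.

T₂ ≈ 29.52 hours

Kepler's third law: T² ∝ a³, so T₂ = T₁ (a₂/a₁)^(3/2).
a₂/a₁ = 2.832, (a₂/a₁)^(3/2) = 4.766.
T₂ = 6.195 × 4.766 = 29.52 hours.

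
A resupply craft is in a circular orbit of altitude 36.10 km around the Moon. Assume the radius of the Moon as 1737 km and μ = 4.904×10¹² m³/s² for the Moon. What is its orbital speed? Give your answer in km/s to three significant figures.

v ≈ 1.66 km/s

r = 1737 + 36.10 = 1773.1 km = 1.7731×10⁶ m.
For a circular orbit v = √(μ/r) = √(4.904×10¹² / 1.773×10⁶) = √(2.766×10⁶) = 1663 m/s.
That is 1.663 km/s.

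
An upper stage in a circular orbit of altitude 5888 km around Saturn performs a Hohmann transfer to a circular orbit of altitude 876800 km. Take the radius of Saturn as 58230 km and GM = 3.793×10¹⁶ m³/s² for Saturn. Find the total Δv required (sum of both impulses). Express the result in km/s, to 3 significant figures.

Δv_total ≈ 13.0 km/s

r₁ = 58230 + 5888 = 64118 km = 6.4118×10⁷ m.
r₂ = 58230 + 876800 = 935030 km = 9.3503×10⁸ m.
Transfer ellipse a_t = (r₁ + r₂)/2 = 4.996×10⁸ m.
At r₁: circular v_c1 = √(μ/r₁) = 24320 m/s; transfer-perikrone v_p = √[μ(2/r₁ − 1/a_t)] = 33270 m/s.
Δv₁ = v_p − v_c1 = 8953 m/s.
At r₂: circular v_c2 = √(μ/r₂) = 6369 m/s; transfer-apokrone v_a = √[μ(2/r₂ − 1/a_t)] = 2282 m/s.
Δv₂ = v_c2 − v_a = 4087 m/s.
Total Δv = Δv₁ + Δv₂ = 13040 m/s = 13.04 km/s.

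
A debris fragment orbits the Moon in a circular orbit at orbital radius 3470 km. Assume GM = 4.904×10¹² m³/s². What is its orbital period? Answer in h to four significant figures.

T ≈ 5.094 h

r = 3470 km = 3.470×10⁶ m.
Kepler's third law: T = 2π√(r³/μ) = 2π√((3.470×10⁶)³ / 4.904×10¹²).
r³/μ = 8.520×10⁶ s², so T = 2π × 2.919×10³ = 1.834×10⁴ s.
Converting: 1.834×10⁴ s ÷ 3600 = 5.094 h.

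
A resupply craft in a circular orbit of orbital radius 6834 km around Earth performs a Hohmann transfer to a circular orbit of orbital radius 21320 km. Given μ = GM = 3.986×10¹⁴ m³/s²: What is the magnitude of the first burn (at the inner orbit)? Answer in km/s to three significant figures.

r₁ = 6834 km = 6.834×10⁶ m.
r₂ = 21320 km = 2.132×10⁷ m.
Transfer ellipse a_t = (r₁ + r₂)/2 = 1.408×10⁷ m.
At r₁: circular v_c1 = √(μ/r₁) = 7637 m/s; transfer-perigee v_p = √[μ(2/r₁ − 1/a_t)] = 9399 m/s.
Δv₁ = v_p − v_c1 = 1762 m/s.
= 1.762 km/s.

Δv ≈ 1.76 km/s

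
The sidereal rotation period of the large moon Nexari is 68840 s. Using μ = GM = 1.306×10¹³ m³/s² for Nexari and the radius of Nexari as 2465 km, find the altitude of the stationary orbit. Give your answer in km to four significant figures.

A synchronous orbit has period T, so by Kepler's third law a = (μT²/4π²)^(1/3).
μT²/4π² = 1.306×10¹³ × (6.884×10⁴)² / 39.48 = 1.568×10²¹ m³.
a = 1.162×10⁷ m = 11617 km.
Altitude h = a − R = 11617 − 2465 = 9151.9 km.

h_sync ≈ 9152 km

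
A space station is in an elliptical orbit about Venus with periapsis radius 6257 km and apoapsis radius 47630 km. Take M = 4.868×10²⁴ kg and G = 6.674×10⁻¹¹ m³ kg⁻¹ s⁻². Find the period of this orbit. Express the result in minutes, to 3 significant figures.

T ≈ 813 minutes

μ = GM = 6.674×10⁻¹¹ × 4.868×10²⁴ = 3.249×10¹⁴ m³/s².
Semi-major axis a = (r_p + r_a)/2 = (6257.0 + 47630)/2 = 26944 km = 2.694×10⁷ m.
By Kepler's third law T = 2π√(a³/μ) = 2π × 7.759×10³ = 4.875×10⁴ s.
= 812.5 minutes.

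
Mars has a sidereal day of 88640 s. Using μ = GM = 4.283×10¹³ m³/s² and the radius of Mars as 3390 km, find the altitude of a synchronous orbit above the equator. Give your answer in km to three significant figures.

h_sync ≈ 17000 km

A synchronous orbit has period T, so by Kepler's third law a = (μT²/4π²)^(1/3).
μT²/4π² = 4.283×10¹³ × (8.864×10⁴)² / 39.48 = 8.524×10²¹ m³.
a = 2.043×10⁷ m = 20428 km.
Altitude h = a − R = 20428 − 3390 = 17038 km.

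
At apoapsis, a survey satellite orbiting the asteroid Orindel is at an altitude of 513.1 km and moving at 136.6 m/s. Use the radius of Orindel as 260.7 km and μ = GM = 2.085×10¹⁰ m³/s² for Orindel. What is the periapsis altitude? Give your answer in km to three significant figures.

periapsis altitude ≈ 149 km

r_a = 260.7 + 513.1 = 773.80 km = 7.738×10⁵ m.
Specific energy ε = v²/2 − μ/r = -1.762×10⁴ J/kg, so a = −μ/(2ε) = 5.918×10⁵ m.
The apsides satisfy r_p + r_a = 2a, so the periapsis radius is 2a − r_a = 4.098×10⁵ m = 409.84 km.
Periapsis altitude = 409.84 − 260.7 = 149.14 km.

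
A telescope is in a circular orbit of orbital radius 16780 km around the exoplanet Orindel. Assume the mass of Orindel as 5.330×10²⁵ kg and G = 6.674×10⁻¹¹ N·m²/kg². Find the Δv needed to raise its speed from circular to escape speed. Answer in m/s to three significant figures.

μ = GM = 6.674×10⁻¹¹ × 5.330×10²⁵ = 3.557×10¹⁵ m³/s².
r = 16780 km = 1.678×10⁷ m.
Circular speed v_c = √(μ/r) = 14560 m/s.
Escape speed v_esc = √(2μ/r) = √2 × v_c = 20590 m/s.
Δv = v_esc − v_c = 6031 m/s.

Δv ≈ 6030 m/s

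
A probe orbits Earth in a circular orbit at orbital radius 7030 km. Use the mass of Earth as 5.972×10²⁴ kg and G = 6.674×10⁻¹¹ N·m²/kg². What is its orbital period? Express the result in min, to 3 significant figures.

μ = GM = 6.674×10⁻¹¹ × 5.972×10²⁴ = 3.986×10¹⁴ m³/s².
r = 7030 km = 7.030×10⁶ m.
Kepler's third law: T = 2π√(r³/μ) = 2π√((7.030×10⁶)³ / 3.986×10¹⁴).
r³/μ = 8.717×10⁵ s², so T = 2π × 9.336×10² = 5.866×10³ s.
Converting: 5.866×10³ s ÷ 60.00 = 97.77 min.

T ≈ 97.8 min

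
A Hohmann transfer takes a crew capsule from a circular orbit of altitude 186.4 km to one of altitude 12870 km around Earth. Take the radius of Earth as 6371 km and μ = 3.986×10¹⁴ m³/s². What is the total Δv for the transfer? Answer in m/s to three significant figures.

r₁ = 6371 + 186.4 = 6557.4 km = 6.5574×10⁶ m.
r₂ = 6371 + 12870 = 19241 km = 1.9241×10⁷ m.
Transfer ellipse a_t = (r₁ + r₂)/2 = 1.290×10⁷ m.
At r₁: circular v_c1 = √(μ/r₁) = 7797 m/s; transfer-perigee v_p = √[μ(2/r₁ − 1/a_t)] = 9522 m/s.
Δv₁ = v_p − v_c1 = 1726 m/s.
At r₂: circular v_c2 = √(μ/r₂) = 4552 m/s; transfer-apogee v_a = √[μ(2/r₂ − 1/a_t)] = 3245 m/s.
Δv₂ = v_c2 − v_a = 1306 m/s.
Total Δv = Δv₁ + Δv₂ = 3032 m/s.

Δv_total ≈ 3030 m/s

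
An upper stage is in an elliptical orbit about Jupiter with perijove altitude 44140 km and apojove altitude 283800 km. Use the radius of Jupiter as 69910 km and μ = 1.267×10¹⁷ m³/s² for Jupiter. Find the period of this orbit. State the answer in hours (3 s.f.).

r_p = 69910 + 44140 = 114050 km = 1.1405×10⁸ m.
r_a = 69910 + 283800 = 353710 km = 3.5371×10⁸ m.
Semi-major axis a = (r_p + r_a)/2 = (1.1405×10⁵ + 3.5371×10⁵)/2 = 2.3388×10⁵ km = 2.339×10⁸ m.
By Kepler's third law T = 2π√(a³/μ) = 2π × 1.005×10⁴ = 6.314×10⁴ s.
= 17.54 hours.

T ≈ 17.5 hours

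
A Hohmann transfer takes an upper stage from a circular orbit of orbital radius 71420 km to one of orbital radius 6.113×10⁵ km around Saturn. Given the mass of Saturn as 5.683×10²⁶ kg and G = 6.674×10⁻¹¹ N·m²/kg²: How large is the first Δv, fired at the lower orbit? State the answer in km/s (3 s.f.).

Δv ≈ 7.79 km/s

μ = GM = 6.674×10⁻¹¹ × 5.683×10²⁶ = 3.793×10¹⁶ m³/s².
r₁ = 71420 km = 7.142×10⁷ m.
r₂ = 6.113×10⁵ km = 6.113×10⁸ m.
Transfer ellipse a_t = (r₁ + r₂)/2 = 3.414×10⁸ m.
At r₁: circular v_c1 = √(μ/r₁) = 23040 m/s; transfer-perikrone v_p = √[μ(2/r₁ − 1/a_t)] = 30840 m/s.
Δv₁ = v_p − v_c1 = 7794 m/s.
= 7.794 km/s.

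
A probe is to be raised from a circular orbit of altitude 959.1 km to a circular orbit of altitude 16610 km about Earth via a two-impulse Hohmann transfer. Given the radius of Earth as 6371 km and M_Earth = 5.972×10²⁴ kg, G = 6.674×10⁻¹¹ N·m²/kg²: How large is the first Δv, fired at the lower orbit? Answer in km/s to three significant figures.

μ = GM = 6.674×10⁻¹¹ × 5.972×10²⁴ = 3.986×10¹⁴ m³/s².
r₁ = 6371 + 959.1 = 7330.1 km = 7.3301×10⁶ m.
r₂ = 6371 + 16610 = 22981 km = 2.2981×10⁷ m.
Transfer ellipse a_t = (r₁ + r₂)/2 = 1.516×10⁷ m.
At r₁: circular v_c1 = √(μ/r₁) = 7374 m/s; transfer-perigee v_p = √[μ(2/r₁ − 1/a_t)] = 9080 m/s.
Δv₁ = v_p − v_c1 = 1706 m/s.
= 1.706 km/s.

Δv ≈ 1.71 km/s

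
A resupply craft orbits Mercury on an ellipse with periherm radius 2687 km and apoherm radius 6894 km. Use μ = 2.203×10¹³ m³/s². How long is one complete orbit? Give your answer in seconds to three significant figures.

T ≈ 14000 seconds

Semi-major axis a = (r_p + r_a)/2 = (2687.0 + 6894.0)/2 = 4790.5 km = 4.790×10⁶ m.
By Kepler's third law T = 2π√(a³/μ) = 2π × 2.234×10³ = 1.404×10⁴ s.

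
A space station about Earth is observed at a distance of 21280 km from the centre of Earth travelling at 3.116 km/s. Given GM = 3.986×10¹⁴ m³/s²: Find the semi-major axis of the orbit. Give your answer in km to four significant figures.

r = 2.128×10⁷ m.
Vis-viva rearranged: 1/a = 2/r − v²/μ = 9.398×10⁻⁸ − 2.436×10⁻⁸ = 6.963×10⁻⁸ m⁻¹.
a = 1.436×10⁷ m = 14362 km.

a ≈ 14360 km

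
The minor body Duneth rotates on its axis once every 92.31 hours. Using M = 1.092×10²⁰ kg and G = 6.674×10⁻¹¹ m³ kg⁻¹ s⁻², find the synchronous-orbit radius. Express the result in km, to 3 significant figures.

r_sync ≈ 2730 km

μ = GM = 6.674×10⁻¹¹ × 1.092×10²⁰ = 7.288×10⁹ m³/s².
T = 92.31 hours = 3.323×10⁵ s.
A synchronous orbit has period T, so by Kepler's third law a = (μT²/4π²)^(1/3).
μT²/4π² = 7.288×10⁹ × (3.323×10⁵)² / 39.48 = 2.039×10¹⁹ m³.
a = 2.732×10⁶ m = 2731.8 km.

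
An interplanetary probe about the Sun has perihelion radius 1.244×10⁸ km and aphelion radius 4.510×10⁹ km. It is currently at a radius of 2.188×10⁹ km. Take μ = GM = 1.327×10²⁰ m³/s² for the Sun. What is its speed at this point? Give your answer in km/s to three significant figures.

Semi-major axis a = (r_p + r_a)/2 = 2.3172×10⁹ km = 2.317×10¹² m.
Vis-viva: v² = μ(2/r − 1/a) = 1.327×10²⁰ × (9.141×10⁻¹³ − 4.316×10⁻¹³) = 6.403×10⁷ m²/s².
v = 8002 m/s = 8.002 km/s.

v ≈ 8.00 km/s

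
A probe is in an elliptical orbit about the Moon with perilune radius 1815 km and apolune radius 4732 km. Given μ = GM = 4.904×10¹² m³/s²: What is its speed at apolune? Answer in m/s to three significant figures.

v ≈ 758 m/s

Semi-major axis a = (r_p + r_a)/2 = 3273.5 km = 3.274×10⁶ m.
Vis-viva: v² = μ(2/r − 1/a) = 4.904×10¹² × (4.227×10⁻⁷ − 3.055×10⁻⁷) = 5.746×10⁵ m²/s².
v = 758.0 m/s.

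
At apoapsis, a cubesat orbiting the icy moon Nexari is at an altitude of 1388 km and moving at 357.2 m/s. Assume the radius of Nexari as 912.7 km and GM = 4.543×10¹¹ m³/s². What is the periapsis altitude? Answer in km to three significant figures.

r_a = 912.7 + 1388 = 2300.7 km = 2.301×10⁶ m.
Specific energy ε = v²/2 − μ/r = -1.337×10⁵ J/kg, so a = −μ/(2ε) = 1.699×10⁶ m.
The apsides satisfy r_p + r_a = 2a, so the periapsis radius is 2a − r_a = 1.098×10⁶ m = 1098.1 km.
Periapsis altitude = 1098.1 − 912.7 = 185.38 km.

periapsis altitude ≈ 185 km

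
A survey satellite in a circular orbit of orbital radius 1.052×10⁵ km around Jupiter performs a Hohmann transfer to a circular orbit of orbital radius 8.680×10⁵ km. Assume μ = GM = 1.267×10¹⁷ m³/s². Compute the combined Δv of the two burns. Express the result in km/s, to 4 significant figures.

Δv_total ≈ 18.11 km/s

r₁ = 1.052×10⁵ km = 1.052×10⁸ m.
r₂ = 8.680×10⁵ km = 8.680×10⁸ m.
Transfer ellipse a_t = (r₁ + r₂)/2 = 4.866×10⁸ m.
At r₁: circular v_c1 = √(μ/r₁) = 34700 m/s; transfer-perijove v_p = √[μ(2/r₁ − 1/a_t)] = 46350 m/s.
Δv₁ = v_p − v_c1 = 11650 m/s.
At r₂: circular v_c2 = √(μ/r₂) = 12080 m/s; transfer-apojove v_a = √[μ(2/r₂ − 1/a_t)] = 5618 m/s.
Δv₂ = v_c2 − v_a = 6464 m/s.
Total Δv = Δv₁ + Δv₂ = 18110 m/s = 18.11 km/s.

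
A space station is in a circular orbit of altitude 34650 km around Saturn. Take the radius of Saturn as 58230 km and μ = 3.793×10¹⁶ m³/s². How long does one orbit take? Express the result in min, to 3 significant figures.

r = 58230 + 34650 = 92880 km = 9.2880×10⁷ m.
Kepler's third law: T = 2π√(r³/μ) = 2π√((9.288×10⁷)³ / 3.793×10¹⁶).
r³/μ = 2.112×10⁷ s², so T = 2π × 4.596×10³ = 2.888×10⁴ s.
Converting: 2.888×10⁴ s ÷ 60.00 = 481.3 min.

T ≈ 481 min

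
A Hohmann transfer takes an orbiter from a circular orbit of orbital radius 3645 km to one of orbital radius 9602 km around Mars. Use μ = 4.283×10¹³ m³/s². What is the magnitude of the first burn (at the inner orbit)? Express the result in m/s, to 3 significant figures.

r₁ = 3645 km = 3.645×10⁶ m.
r₂ = 9602 km = 9.602×10⁶ m.
Transfer ellipse a_t = (r₁ + r₂)/2 = 6.624×10⁶ m.
At r₁: circular v_c1 = √(μ/r₁) = 3428 m/s; transfer-periapsis v_p = √[μ(2/r₁ − 1/a_t)] = 4127 m/s.
Δv₁ = v_p − v_c1 = 699.4 m/s.

Δv ≈ 699 m/s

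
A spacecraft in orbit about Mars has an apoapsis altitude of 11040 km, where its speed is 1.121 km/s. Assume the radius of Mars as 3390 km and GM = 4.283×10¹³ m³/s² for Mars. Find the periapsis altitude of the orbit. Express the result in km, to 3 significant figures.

r_a = 3390 + 11040 = 14430 km = 1.443×10⁷ m.
Specific energy ε = v²/2 − μ/r = -2.340×10⁶ J/kg, so a = −μ/(2ε) = 9.152×10⁶ m.
The apsides satisfy r_p + r_a = 2a, so the periapsis radius is 2a − r_a = 3.875×10⁶ m = 3875.0 km.
Periapsis altitude = 3875.0 − 3390 = 484.97 km.

periapsis altitude ≈ 485 km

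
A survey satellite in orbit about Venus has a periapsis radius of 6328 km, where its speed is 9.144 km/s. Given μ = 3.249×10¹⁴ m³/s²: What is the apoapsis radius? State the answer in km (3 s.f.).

apoapsis radius ≈ 27700 km

r_p = 6.328×10⁶ m.
Specific energy ε = v²/2 − μ/r = -9.537×10⁶ J/kg, so a = −μ/(2ε) = 1.703×10⁷ m.
The apsides satisfy r_p + r_a = 2a, so the apoapsis radius is 2a − r_p = 2.774×10⁷ m = 27740 km.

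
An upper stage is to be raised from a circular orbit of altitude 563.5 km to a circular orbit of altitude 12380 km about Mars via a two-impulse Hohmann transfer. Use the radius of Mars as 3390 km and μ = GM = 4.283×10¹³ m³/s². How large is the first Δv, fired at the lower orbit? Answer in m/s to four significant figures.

Δv ≈ 870.8 m/s

r₁ = 3390 + 563.5 = 3953.5 km = 3.9535×10⁶ m.
r₂ = 3390 + 12380 = 15770 km = 1.5770×10⁷ m.
Transfer ellipse a_t = (r₁ + r₂)/2 = 9.862×10⁶ m.
At r₁: circular v_c1 = √(μ/r₁) = 3291 m/s; transfer-periapsis v_p = √[μ(2/r₁ − 1/a_t)] = 4162 m/s.
Δv₁ = v_p − v_c1 = 870.8 m/s.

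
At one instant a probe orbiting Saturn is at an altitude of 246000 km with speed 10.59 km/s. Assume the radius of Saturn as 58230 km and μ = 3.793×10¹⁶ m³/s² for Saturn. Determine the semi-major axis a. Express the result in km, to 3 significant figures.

a ≈ 2.76×10⁵ km

r = 58230 + 246000 = 3.0423×10⁵ km = 3.042×10⁸ m.
Specific orbital energy ε = v²/2 − μ/r = (10590)²/2 − 3.793×10¹⁶/3.042×10⁸ = -6.860×10⁷ J/kg.
Since ε = −μ/(2a), a = −μ/(2ε) = 2.765×10⁸ m = 2.7645×10⁵ km.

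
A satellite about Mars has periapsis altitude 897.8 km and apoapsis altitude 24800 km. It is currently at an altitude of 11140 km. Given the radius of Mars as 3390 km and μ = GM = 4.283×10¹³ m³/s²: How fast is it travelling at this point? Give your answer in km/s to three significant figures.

r_p = 3390 + 897.8 = 4287.8 km = 4.2878×10⁶ m.
r_a = 3390 + 24800 = 28190 km = 2.8190×10⁷ m.
r = 3390 + 11140 = 14530 km = 1.453×10⁷ m.
Semi-major axis a = (r_p + r_a)/2 = 16239 km = 1.624×10⁷ m.
Vis-viva: v² = μ(2/r − 1/a) = 4.283×10¹³ × (1.376×10⁻⁷ − 6.158×10⁻⁸) = 3.258×10⁶ m²/s².
v = 1805 m/s = 1.805 km/s.

v ≈ 1.80 km/s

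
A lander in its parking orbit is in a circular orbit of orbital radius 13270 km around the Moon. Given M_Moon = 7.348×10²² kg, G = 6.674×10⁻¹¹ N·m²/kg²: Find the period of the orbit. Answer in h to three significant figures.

T ≈ 38.1 h

μ = GM = 6.674×10⁻¹¹ × 7.348×10²² = 4.904×10¹² m³/s².
r = 13270 km = 1.327×10⁷ m.
Kepler's third law: T = 2π√(r³/μ) = 2π√((1.327×10⁷)³ / 4.904×10¹²).
r³/μ = 4.765×10⁸ s², so T = 2π × 2.183×10⁴ = 1.372×10⁵ s.
Converting: 1.372×10⁵ s ÷ 3600 = 38.10 h.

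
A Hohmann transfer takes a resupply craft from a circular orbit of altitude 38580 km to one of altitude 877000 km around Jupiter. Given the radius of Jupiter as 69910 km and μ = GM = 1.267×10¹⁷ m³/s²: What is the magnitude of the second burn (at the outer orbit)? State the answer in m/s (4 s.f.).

r₁ = 69910 + 38580 = 108490 km = 1.0849×10⁸ m.
r₂ = 69910 + 877000 = 946910 km = 9.4691×10⁸ m.
Transfer ellipse a_t = (r₁ + r₂)/2 = 5.277×10⁸ m.
At r₁: circular v_c1 = √(μ/r₁) = 34170 m/s; transfer-perijove v_p = √[μ(2/r₁ − 1/a_t)] = 45780 m/s.
At r₂: circular v_c2 = √(μ/r₂) = 11570 m/s; transfer-apojove v_a = √[μ(2/r₂ − 1/a_t)] = 5245 m/s.
Δv₂ = v_c2 − v_a = 6322 m/s.

Δv ≈ 6322 m/s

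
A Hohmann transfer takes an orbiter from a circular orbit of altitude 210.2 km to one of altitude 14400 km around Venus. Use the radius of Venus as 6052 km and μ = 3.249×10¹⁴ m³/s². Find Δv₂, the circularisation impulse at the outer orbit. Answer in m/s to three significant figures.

Δv ≈ 1260 m/s

r₁ = 6052 + 210.2 = 6262.2 km = 6.2622×10⁶ m.
r₂ = 6052 + 14400 = 20452 km = 2.0452×10⁷ m.
Transfer ellipse a_t = (r₁ + r₂)/2 = 1.336×10⁷ m.
At r₁: circular v_c1 = √(μ/r₁) = 7203 m/s; transfer-periapsis v_p = √[μ(2/r₁ − 1/a_t)] = 8913 m/s.
At r₂: circular v_c2 = √(μ/r₂) = 3986 m/s; transfer-apoapsis v_a = √[μ(2/r₂ − 1/a_t)] = 2729 m/s.
Δv₂ = v_c2 − v_a = 1257 m/s.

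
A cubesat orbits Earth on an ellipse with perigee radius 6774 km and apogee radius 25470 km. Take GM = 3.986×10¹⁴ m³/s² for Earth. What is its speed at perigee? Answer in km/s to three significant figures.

v ≈ 9.64 km/s

Semi-major axis a = (r_p + r_a)/2 = 16122 km = 1.612×10⁷ m.
Vis-viva: v² = μ(2/r − 1/a) = 3.986×10¹⁴ × (2.952×10⁻⁷ − 6.203×10⁻⁸) = 9.296×10⁷ m²/s².
v = 9642 m/s = 9.642 km/s.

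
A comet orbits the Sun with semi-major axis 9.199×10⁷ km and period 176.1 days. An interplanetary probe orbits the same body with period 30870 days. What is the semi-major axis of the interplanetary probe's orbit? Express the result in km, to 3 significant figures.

Kepler's third law: a³ ∝ T², so a₂ = a₁ (T₂/T₁)^(2/3).
T₂/T₁ = 175.3, (T₂/T₁)^(2/3) = 31.32.
a₂ = 9.199×10⁷ × 31.32 = 2.881×10⁹ km.

a₂ ≈ 2.88×10⁹ km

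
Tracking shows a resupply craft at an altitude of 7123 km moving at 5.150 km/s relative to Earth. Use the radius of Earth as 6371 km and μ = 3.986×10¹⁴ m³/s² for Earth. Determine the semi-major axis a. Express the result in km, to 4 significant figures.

a ≈ 12240 km

r = 6371 + 7123 = 13494 km = 1.349×10⁷ m.
Specific orbital energy ε = v²/2 − μ/r = (5150)²/2 − 3.986×10¹⁴/1.349×10⁷ = -1.628×10⁷ J/kg.
Since ε = −μ/(2a), a = −μ/(2ε) = 1.224×10⁷ m = 12244 km.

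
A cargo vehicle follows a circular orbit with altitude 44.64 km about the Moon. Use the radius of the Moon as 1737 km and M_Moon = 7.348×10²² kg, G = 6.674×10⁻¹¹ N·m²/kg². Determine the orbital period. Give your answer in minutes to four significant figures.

T ≈ 112.5 minutes

μ = GM = 6.674×10⁻¹¹ × 7.348×10²² = 4.904×10¹² m³/s².
r = 1737 + 44.64 = 1781.6 km = 1.7816×10⁶ m.
Kepler's third law: T = 2π√(r³/μ) = 2π√((1.782×10⁶)³ / 4.904×10¹²).
r³/μ = 1.153×10⁶ s², so T = 2π × 1.074×10³ = 6.747×10³ s.
Converting: 6.747×10³ s ÷ 60.00 = 112.5 minutes.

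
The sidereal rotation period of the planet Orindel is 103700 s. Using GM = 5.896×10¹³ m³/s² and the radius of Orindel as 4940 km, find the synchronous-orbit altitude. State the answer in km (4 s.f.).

h_sync ≈ 20290 km

A synchronous orbit has period T, so by Kepler's third law a = (μT²/4π²)^(1/3).
μT²/4π² = 5.896×10¹³ × (1.037×10⁵)² / 39.48 = 1.606×10²² m³.
a = 2.523×10⁷ m = 25230 km.
Altitude h = a − R = 25230 − 4940 = 20290 km.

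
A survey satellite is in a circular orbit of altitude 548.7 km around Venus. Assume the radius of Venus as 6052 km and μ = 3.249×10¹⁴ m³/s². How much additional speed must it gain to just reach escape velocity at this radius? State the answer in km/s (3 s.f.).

r = 6052 + 548.7 = 6600.7 km = 6.6007×10⁶ m.
Circular speed v_c = √(μ/r) = 7016 m/s.
Escape speed v_esc = √(2μ/r) = √2 × v_c = 9922 m/s.
Δv = v_esc − v_c = 2906 m/s = 2.906 km/s.

Δv ≈ 2.91 km/s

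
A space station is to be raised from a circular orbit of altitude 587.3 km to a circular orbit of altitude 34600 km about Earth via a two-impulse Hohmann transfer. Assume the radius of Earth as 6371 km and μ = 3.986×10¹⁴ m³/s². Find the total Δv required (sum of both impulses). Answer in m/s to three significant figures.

Δv_total ≈ 3770 m/s

r₁ = 6371 + 587.3 = 6958.3 km = 6.9583×10⁶ m.
r₂ = 6371 + 34600 = 40971 km = 4.0971×10⁷ m.
Transfer ellipse a_t = (r₁ + r₂)/2 = 2.396×10⁷ m.
At r₁: circular v_c1 = √(μ/r₁) = 7569 m/s; transfer-perigee v_p = √[μ(2/r₁ − 1/a_t)] = 9896 m/s.
Δv₁ = v_p − v_c1 = 2328 m/s.
At r₂: circular v_c2 = √(μ/r₂) = 3119 m/s; transfer-apogee v_a = √[μ(2/r₂ − 1/a_t)] = 1681 m/s.
Δv₂ = v_c2 − v_a = 1438 m/s.
Total Δv = Δv₁ + Δv₂ = 3766 m/s.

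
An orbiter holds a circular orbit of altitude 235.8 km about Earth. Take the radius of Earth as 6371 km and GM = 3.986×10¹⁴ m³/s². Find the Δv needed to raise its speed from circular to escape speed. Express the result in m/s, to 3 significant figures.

Δv ≈ 3220 m/s

r = 6371 + 235.8 = 6606.8 km = 6.6068×10⁶ m.
Circular speed v_c = √(μ/r) = 7767 m/s.
Escape speed v_esc = √(2μ/r) = √2 × v_c = 10980 m/s.
Δv = v_esc − v_c = 3217 m/s.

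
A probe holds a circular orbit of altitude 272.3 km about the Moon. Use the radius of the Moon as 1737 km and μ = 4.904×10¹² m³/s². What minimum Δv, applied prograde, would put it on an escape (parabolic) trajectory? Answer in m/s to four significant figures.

r = 1737 + 272.3 = 2009.3 km = 2.0093×10⁶ m.
Circular speed v_c = √(μ/r) = 1562 m/s.
Escape speed v_esc = √(2μ/r) = √2 × v_c = 2209 m/s.
Δv = v_esc − v_c = 647.1 m/s.

Δv ≈ 647.1 m/s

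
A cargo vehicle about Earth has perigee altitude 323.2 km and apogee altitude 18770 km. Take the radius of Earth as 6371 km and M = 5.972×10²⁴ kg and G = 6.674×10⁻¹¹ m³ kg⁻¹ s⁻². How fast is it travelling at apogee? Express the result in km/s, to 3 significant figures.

μ = GM = 6.674×10⁻¹¹ × 5.972×10²⁴ = 3.986×10¹⁴ m³/s².
r_p = 6371 + 323.2 = 6694.2 km = 6.6942×10⁶ m.
r_a = 6371 + 18770 = 25141 km = 2.5141×10⁷ m.
Semi-major axis a = (r_p + r_a)/2 = 15918 km = 1.592×10⁷ m.
Vis-viva: v² = μ(2/r − 1/a) = 3.986×10¹⁴ × (7.955×10⁻⁸ − 6.282×10⁻⁸) = 6.667×10⁶ m²/s².
v = 2582 m/s = 2.582 km/s.

v ≈ 2.58 km/s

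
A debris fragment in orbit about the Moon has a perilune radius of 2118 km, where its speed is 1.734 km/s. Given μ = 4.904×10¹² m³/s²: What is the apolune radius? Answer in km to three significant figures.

r_p = 2.118×10⁶ m.
Specific energy ε = v²/2 − μ/r = -8.120×10⁵ J/kg, so a = −μ/(2ε) = 3.020×10⁶ m.
The apsides satisfy r_p + r_a = 2a, so the apolune radius is 2a − r_p = 3.921×10⁶ m = 3921.3 km.

apolune radius ≈ 3920 km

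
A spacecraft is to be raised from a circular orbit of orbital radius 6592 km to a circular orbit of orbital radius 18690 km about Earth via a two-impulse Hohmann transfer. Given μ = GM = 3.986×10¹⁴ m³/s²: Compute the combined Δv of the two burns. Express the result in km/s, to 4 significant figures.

r₁ = 6592 km = 6.592×10⁶ m.
r₂ = 18690 km = 1.869×10⁷ m.
Transfer ellipse a_t = (r₁ + r₂)/2 = 1.264×10⁷ m.
At r₁: circular v_c1 = √(μ/r₁) = 7776 m/s; transfer-perigee v_p = √[μ(2/r₁ − 1/a_t)] = 9455 m/s.
Δv₁ = v_p − v_c1 = 1679 m/s.
At r₂: circular v_c2 = √(μ/r₂) = 4618 m/s; transfer-apogee v_a = √[μ(2/r₂ − 1/a_t)] = 3335 m/s.
Δv₂ = v_c2 − v_a = 1283 m/s.
Total Δv = Δv₁ + Δv₂ = 2962 m/s = 2.962 km/s.

Δv_total ≈ 2.962 km/s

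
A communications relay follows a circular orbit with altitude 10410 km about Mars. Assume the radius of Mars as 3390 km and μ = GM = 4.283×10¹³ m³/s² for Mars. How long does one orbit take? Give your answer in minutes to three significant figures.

r = 3390 + 10410 = 13800 km = 1.3800×10⁷ m.
Kepler's third law: T = 2π√(r³/μ) = 2π√((1.380×10⁷)³ / 4.283×10¹³).
r³/μ = 6.136×10⁷ s², so T = 2π × 7.833×10³ = 4.922×10⁴ s.
Converting: 4.922×10⁴ s ÷ 60.00 = 820.3 minutes.

T ≈ 820 minutes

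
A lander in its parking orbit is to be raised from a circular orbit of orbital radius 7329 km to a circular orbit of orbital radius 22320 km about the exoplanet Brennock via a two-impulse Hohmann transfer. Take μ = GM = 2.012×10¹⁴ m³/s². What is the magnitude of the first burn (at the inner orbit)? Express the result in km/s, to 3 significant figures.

Δv ≈ 1.19 km/s

r₁ = 7329 km = 7.329×10⁶ m.
r₂ = 22320 km = 2.232×10⁷ m.
Transfer ellipse a_t = (r₁ + r₂)/2 = 1.482×10⁷ m.
At r₁: circular v_c1 = √(μ/r₁) = 5240 m/s; transfer-periapsis v_p = √[μ(2/r₁ − 1/a_t)] = 6429 m/s.
Δv₁ = v_p − v_c1 = 1190 m/s.
= 1.190 km/s.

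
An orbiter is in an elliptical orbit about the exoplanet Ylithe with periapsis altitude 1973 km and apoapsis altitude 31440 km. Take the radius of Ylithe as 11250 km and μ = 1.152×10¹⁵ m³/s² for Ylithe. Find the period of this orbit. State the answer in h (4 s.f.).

T ≈ 7.601 h

r_p = 11250 + 1973 = 13223 km = 1.3223×10⁷ m.
r_a = 11250 + 31440 = 42690 km = 4.2690×10⁷ m.
Semi-major axis a = (r_p + r_a)/2 = (13223 + 42690)/2 = 27956 km = 2.796×10⁷ m.
By Kepler's third law T = 2π√(a³/μ) = 2π × 4.355×10³ = 2.736×10⁴ s.
= 7.601 h.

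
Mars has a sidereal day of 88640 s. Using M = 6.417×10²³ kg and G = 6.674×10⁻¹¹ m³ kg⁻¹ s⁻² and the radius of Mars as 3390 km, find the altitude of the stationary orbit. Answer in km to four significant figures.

μ = GM = 6.674×10⁻¹¹ × 6.417×10²³ = 4.283×10¹³ m³/s².
A synchronous orbit has period T, so by Kepler's third law a = (μT²/4π²)^(1/3).
μT²/4π² = 4.283×10¹³ × (8.864×10⁴)² / 39.48 = 8.524×10²¹ m³.
a = 2.043×10⁷ m = 20427 km.
Altitude h = a − R = 20427 − 3390 = 17037 km.

h_sync ≈ 17040 km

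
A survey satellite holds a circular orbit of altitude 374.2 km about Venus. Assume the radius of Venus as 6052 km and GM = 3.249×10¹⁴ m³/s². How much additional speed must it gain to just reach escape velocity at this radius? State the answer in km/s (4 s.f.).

r = 6052 + 374.2 = 6426.2 km = 6.4262×10⁶ m.
Circular speed v_c = √(μ/r) = 7110 m/s.
Escape speed v_esc = √(2μ/r) = √2 × v_c = 10060 m/s.
Δv = v_esc − v_c = 2945 m/s = 2.945 km/s.

Δv ≈ 2.945 km/s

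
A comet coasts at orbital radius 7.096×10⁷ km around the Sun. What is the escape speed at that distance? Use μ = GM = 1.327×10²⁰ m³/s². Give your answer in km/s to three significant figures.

v_esc ≈ 61.2 km/s

r = 7.096×10⁷ km = 7.096×10¹⁰ m.
Escape speed v_esc = √(2μ/r) = √(2 × 1.327×10²⁰ / 7.096×10¹⁰) = √(3.740×10⁹) = 61160 m/s.
= 61.16 km/s.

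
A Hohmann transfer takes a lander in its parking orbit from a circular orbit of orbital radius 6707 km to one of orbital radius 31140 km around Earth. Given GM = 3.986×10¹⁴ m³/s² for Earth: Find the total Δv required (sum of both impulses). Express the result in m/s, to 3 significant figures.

r₁ = 6707 km = 6.707×10⁶ m.
r₂ = 31140 km = 3.114×10⁷ m.
Transfer ellipse a_t = (r₁ + r₂)/2 = 1.892×10⁷ m.
At r₁: circular v_c1 = √(μ/r₁) = 7709 m/s; transfer-perigee v_p = √[μ(2/r₁ − 1/a_t)] = 9889 m/s.
Δv₁ = v_p − v_c1 = 2180 m/s.
At r₂: circular v_c2 = √(μ/r₂) = 3578 m/s; transfer-apogee v_a = √[μ(2/r₂ − 1/a_t)] = 2130 m/s.
Δv₂ = v_c2 − v_a = 1448 m/s.
Total Δv = Δv₁ + Δv₂ = 3628 m/s.

Δv_total ≈ 3630 m/s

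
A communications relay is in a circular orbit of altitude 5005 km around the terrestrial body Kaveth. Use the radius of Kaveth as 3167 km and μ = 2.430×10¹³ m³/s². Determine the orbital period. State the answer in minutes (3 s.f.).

T ≈ 496 minutes

r = 3167 + 5005 = 8172.0 km = 8.1720×10⁶ m.
Kepler's third law: T = 2π√(r³/μ) = 2π√((8.172×10⁶)³ / 2.430×10¹³).
r³/μ = 2.246×10⁷ s², so T = 2π × 4.739×10³ = 2.978×10⁴ s.
Converting: 2.978×10⁴ s ÷ 60.00 = 496.3 minutes.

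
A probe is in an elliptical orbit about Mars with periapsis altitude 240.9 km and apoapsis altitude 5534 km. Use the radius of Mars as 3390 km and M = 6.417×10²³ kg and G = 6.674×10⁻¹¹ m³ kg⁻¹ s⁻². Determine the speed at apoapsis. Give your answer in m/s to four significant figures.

v ≈ 1666 m/s

μ = GM = 6.674×10⁻¹¹ × 6.417×10²³ = 4.283×10¹³ m³/s².
r_p = 3390 + 240.9 = 3630.9 km = 3.6309×10⁶ m.
r_a = 3390 + 5534 = 8924.0 km = 8.9240×10⁶ m.
Semi-major axis a = (r_p + r_a)/2 = 6277.4 km = 6.277×10⁶ m.
Vis-viva: v² = μ(2/r − 1/a) = 4.283×10¹³ × (2.241×10⁻⁷ − 1.593×10⁻⁷) = 2.776×10⁶ m²/s².
v = 1666 m/s.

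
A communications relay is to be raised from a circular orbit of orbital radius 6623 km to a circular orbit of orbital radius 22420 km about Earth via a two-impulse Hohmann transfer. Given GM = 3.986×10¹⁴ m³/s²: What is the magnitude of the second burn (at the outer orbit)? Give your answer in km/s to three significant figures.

r₁ = 6623 km = 6.623×10⁶ m.
r₂ = 22420 km = 2.242×10⁷ m.
Transfer ellipse a_t = (r₁ + r₂)/2 = 1.452×10⁷ m.
At r₁: circular v_c1 = √(μ/r₁) = 7758 m/s; transfer-perigee v_p = √[μ(2/r₁ − 1/a_t)] = 9639 m/s.
At r₂: circular v_c2 = √(μ/r₂) = 4216 m/s; transfer-apogee v_a = √[μ(2/r₂ − 1/a_t)] = 2848 m/s.
Δv₂ = v_c2 − v_a = 1369 m/s.
= 1.369 km/s.

Δv ≈ 1.37 km/s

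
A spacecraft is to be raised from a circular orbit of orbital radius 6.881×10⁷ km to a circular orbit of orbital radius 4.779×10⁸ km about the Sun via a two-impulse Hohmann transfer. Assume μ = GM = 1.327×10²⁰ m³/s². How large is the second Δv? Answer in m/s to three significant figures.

r₁ = 6.881×10⁷ km = 6.881×10¹⁰ m.
r₂ = 4.779×10⁸ km = 4.779×10¹¹ m.
Transfer ellipse a_t = (r₁ + r₂)/2 = 2.734×10¹¹ m.
At r₁: circular v_c1 = √(μ/r₁) = 43910 m/s; transfer-perihelion v_p = √[μ(2/r₁ − 1/a_t)] = 58070 m/s.
At r₂: circular v_c2 = √(μ/r₂) = 16660 m/s; transfer-aphelion v_a = √[μ(2/r₂ − 1/a_t)] = 8360 m/s.
Δv₂ = v_c2 − v_a = 8303 m/s.

Δv ≈ 8300 m/s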